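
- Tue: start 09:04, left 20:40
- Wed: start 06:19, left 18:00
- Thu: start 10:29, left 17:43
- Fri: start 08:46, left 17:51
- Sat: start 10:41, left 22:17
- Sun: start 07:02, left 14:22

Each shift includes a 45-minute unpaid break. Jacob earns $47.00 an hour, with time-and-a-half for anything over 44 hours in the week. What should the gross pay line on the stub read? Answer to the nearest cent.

Tue: 09:04–20:40 = 11 h 36 min; less 45 min break → 10 h 51 min
Wed: 06:19–18:00 = 11 h 41 min; less 45 min break → 10 h 56 min
Thu: 10:29–17:43 = 7 h 14 min; less 45 min break → 6 h 29 min
Fri: 08:46–17:51 = 9 h 5 min; less 45 min break → 8 h 20 min
Sat: 10:41–22:17 = 11 h 36 min; less 45 min break → 10 h 51 min
Sun: 07:02–14:22 = 7 h 20 min; less 45 min break → 6 h 35 min
Total worked: 54 h 2 min = 3242 min.
Regular 44 h 0 min = 2640 min at $47.00/h; overtime 10 h 2 min = 602 min at $70.50/h.
Pay = (2640 × $47.00 + 602 × $70.50) ÷ 60 = $2775.35.

$2775.35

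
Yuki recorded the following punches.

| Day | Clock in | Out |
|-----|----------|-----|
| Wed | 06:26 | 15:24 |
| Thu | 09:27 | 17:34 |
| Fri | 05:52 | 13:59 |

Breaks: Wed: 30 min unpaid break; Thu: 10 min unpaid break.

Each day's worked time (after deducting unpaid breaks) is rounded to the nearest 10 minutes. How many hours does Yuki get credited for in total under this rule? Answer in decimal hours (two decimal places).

Wed: 06:26–15:24 = 8 h 58 min − 30 min = 8 h 28 min → rounds to 8 h 30 min
Thu: 09:27–17:34 = 8 h 7 min − 10 min = 7 h 57 min → rounds to 8 h 0 min
Fri: 05:52–13:59 = 8 h 7 min → rounds to 8 h 10 min
Total credited: 24 h 40 min.

24.67 hours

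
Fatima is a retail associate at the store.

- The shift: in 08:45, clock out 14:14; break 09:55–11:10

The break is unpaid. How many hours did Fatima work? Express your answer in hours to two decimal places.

The shift: 08:45–14:14 = 5 h 29 min; less 75 min break → 4 h 14 min

4.23 hours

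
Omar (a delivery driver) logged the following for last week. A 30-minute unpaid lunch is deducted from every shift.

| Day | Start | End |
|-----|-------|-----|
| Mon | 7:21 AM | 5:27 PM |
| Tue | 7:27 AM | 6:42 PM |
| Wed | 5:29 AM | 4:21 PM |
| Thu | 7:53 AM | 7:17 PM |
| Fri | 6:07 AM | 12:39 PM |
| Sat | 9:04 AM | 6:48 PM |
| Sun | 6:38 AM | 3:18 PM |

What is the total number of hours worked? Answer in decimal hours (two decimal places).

65.05 hours

Mon: 7:21 AM–5:27 PM = 10 h 6 min; less 30 min break → 9 h 36 min
Tue: 7:27 AM–6:42 PM = 11 h 15 min; less 30 min break → 10 h 45 min
Wed: 5:29 AM–4:21 PM = 10 h 52 min; less 30 min break → 10 h 22 min
Thu: 7:53 AM–7:17 PM = 11 h 24 min; less 30 min break → 10 h 54 min
Fri: 6:07 AM–12:39 PM = 6 h 32 min; less 30 min break → 6 h 2 min
Sat: 9:04 AM–6:48 PM = 9 h 44 min; less 30 min break → 9 h 14 min
Sun: 6:38 AM–3:18 PM = 8 h 40 min; less 30 min break → 8 h 10 min
Total: 9 h 36 min + 10 h 45 min + 10 h 22 min + 10 h 54 min + 6 h 2 min + 9 h 14 min + 8 h 10 min = 65 h 3 min.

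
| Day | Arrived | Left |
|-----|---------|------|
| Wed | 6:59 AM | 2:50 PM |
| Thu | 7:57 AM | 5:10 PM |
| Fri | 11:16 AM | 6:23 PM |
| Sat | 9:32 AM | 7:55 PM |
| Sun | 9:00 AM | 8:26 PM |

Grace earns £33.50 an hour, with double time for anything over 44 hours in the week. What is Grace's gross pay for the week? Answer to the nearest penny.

£1608.00

Wed: 6:59 AM–2:50 PM = 7 h 51 min
Thu: 7:57 AM–5:10 PM = 9 h 13 min
Fri: 11:16 AM–6:23 PM = 7 h 7 min
Sat: 9:32 AM–7:55 PM = 10 h 23 min
Sun: 9:00 AM–8:26 PM = 11 h 26 min
Total worked: 46 h 0 min = 2760 min.
Regular 44 h 0 min = 2640 min at £33.50/h; overtime 2 h 0 min = 120 min at £67.00/h.
Pay = (2640 × £33.50 + 120 × £67.00) ÷ 60 = £1608.00.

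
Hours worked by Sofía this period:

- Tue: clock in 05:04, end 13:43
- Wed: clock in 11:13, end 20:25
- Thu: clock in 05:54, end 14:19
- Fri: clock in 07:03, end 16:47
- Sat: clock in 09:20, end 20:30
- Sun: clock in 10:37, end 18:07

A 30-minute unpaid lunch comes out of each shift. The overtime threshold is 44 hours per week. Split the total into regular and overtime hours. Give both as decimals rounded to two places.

Tue: 05:04–13:43 = 8 h 39 min; less 30 min break → 8 h 9 min
Wed: 11:13–20:25 = 9 h 12 min; less 30 min break → 8 h 42 min
Thu: 05:54–14:19 = 8 h 25 min; less 30 min break → 7 h 55 min
Fri: 07:03–16:47 = 9 h 44 min; less 30 min break → 9 h 14 min
Sat: 09:20–20:30 = 11 h 10 min; less 30 min break → 10 h 40 min
Sun: 10:37–18:07 = 7 h 30 min; less 30 min break → 7 h 0 min
Total worked: 51 h 40 min = 51.67 h.
Threshold 44 h → overtime 7 h 40 min, regular 44 h 0 min.

Regular 44.00 hours, overtime 7.67 hours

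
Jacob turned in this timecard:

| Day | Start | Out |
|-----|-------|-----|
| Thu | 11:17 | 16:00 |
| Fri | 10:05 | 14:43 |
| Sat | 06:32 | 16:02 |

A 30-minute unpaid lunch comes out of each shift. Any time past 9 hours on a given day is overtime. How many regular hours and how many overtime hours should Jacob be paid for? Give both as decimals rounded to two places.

Thu: 11:17–16:00 = 4 h 43 min; less 30 min break → 4 h 13 min
Fri: 10:05–14:43 = 4 h 38 min; less 30 min break → 4 h 8 min
Sat: 06:32–16:02 = 9 h 30 min; less 30 min break → 9 h 0 min
Thu reg 4 h 13 min / OT 0 h 0 min; Fri reg 4 h 8 min / OT 0 h 0 min; Sat reg 9 h 0 min / OT 0 h 0 min.
Totals: regular 17 h 21 min, overtime 0 h 0 min.

Regular 17.35 hours, overtime 0.00 hours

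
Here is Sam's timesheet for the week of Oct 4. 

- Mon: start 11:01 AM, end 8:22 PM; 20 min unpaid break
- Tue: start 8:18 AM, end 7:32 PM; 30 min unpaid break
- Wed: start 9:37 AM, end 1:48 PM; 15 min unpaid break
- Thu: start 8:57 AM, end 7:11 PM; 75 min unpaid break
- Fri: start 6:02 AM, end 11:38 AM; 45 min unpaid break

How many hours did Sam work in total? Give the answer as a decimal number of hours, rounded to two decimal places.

37.52 hours

Mon: 11:01 AM–8:22 PM = 9 h 21 min; less 20 min break → 9 h 1 min
Tue: 8:18 AM–7:32 PM = 11 h 14 min; less 30 min break → 10 h 44 min
Wed: 9:37 AM–1:48 PM = 4 h 11 min; less 15 min break → 3 h 56 min
Thu: 8:57 AM–7:11 PM = 10 h 14 min; less 75 min break → 8 h 59 min
Fri: 6:02 AM–11:38 AM = 5 h 36 min; less 45 min break → 4 h 51 min
Total: 9 h 1 min + 10 h 44 min + 3 h 56 min + 8 h 59 min + 4 h 51 min = 37 h 31 min.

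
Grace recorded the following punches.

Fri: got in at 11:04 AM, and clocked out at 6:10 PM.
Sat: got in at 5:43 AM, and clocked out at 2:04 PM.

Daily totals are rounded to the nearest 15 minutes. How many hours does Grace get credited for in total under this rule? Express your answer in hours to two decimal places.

Fri: 11:04 AM–6:10 PM = 7 h 6 min → rounds to 7 h 0 min
Sat: 5:43 AM–2:04 PM = 8 h 21 min → rounds to 8 h 15 min
Total credited: 15 h 15 min.

15.25 hours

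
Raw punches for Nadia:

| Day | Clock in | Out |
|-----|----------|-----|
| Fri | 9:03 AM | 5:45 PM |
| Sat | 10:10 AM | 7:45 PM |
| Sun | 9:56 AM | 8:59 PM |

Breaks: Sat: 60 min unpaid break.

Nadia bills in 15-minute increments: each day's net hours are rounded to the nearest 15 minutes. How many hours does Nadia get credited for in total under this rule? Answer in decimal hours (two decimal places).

Fri: 9:03 AM–5:45 PM = 8 h 42 min → rounds to 8 h 45 min
Sat: 10:10 AM–7:45 PM = 9 h 35 min − 60 min = 8 h 35 min → rounds to 8 h 30 min
Sun: 9:56 AM–8:59 PM = 11 h 3 min → rounds to 11 h 0 min
Total credited: 28 h 15 min.

28.25 hours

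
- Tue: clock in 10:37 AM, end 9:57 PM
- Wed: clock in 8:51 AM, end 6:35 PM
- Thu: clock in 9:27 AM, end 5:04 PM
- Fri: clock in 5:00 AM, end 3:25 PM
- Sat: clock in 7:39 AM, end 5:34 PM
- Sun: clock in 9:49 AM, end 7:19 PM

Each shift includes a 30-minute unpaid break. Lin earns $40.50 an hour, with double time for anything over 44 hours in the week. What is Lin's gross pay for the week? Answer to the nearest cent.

$2714.85

Tue: 10:37 AM–9:57 PM = 11 h 20 min; less 30 min break → 10 h 50 min
Wed: 8:51 AM–6:35 PM = 9 h 44 min; less 30 min break → 9 h 14 min
Thu: 9:27 AM–5:04 PM = 7 h 37 min; less 30 min break → 7 h 7 min
Fri: 5:00 AM–3:25 PM = 10 h 25 min; less 30 min break → 9 h 55 min
Sat: 7:39 AM–5:34 PM = 9 h 55 min; less 30 min break → 9 h 25 min
Sun: 9:49 AM–7:19 PM = 9 h 30 min; less 30 min break → 9 h 0 min
Total worked: 55 h 31 min = 3331 min.
Regular 44 h 0 min = 2640 min at $40.50/h; overtime 11 h 31 min = 691 min at $81.00/h.
Pay = (2640 × $40.50 + 691 × $81.00) ÷ 60 = $2714.85.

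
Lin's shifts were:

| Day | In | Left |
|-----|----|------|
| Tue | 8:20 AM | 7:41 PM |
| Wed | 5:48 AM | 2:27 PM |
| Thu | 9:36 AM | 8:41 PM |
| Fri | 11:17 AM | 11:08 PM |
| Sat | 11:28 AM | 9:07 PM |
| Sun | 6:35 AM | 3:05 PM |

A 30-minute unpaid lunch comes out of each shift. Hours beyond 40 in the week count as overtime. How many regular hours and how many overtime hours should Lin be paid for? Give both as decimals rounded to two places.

Tue: 8:20 AM–7:41 PM = 11 h 21 min; less 30 min break → 10 h 51 min
Wed: 5:48 AM–2:27 PM = 8 h 39 min; less 30 min break → 8 h 9 min
Thu: 9:36 AM–8:41 PM = 11 h 5 min; less 30 min break → 10 h 35 min
Fri: 11:17 AM–11:08 PM = 11 h 51 min; less 30 min break → 11 h 21 min
Sat: 11:28 AM–9:07 PM = 9 h 39 min; less 30 min break → 9 h 9 min
Sun: 6:35 AM–3:05 PM = 8 h 30 min; less 30 min break → 8 h 0 min
Total worked: 58 h 5 min = 58.08 h.
Threshold 40 h → overtime 18 h 5 min, regular 40 h 0 min.

Regular 40.00 hours, overtime 18.08 hours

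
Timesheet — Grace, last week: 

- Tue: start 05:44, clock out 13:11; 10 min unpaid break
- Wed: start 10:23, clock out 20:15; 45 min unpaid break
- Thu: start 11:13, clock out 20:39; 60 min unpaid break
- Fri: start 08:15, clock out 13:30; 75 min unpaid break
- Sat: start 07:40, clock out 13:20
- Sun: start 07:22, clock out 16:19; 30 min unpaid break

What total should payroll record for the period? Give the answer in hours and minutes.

Tue: 05:44–13:11 = 7 h 27 min; less 10 min break → 7 h 17 min
Wed: 10:23–20:15 = 9 h 52 min; less 45 min break → 9 h 7 min
Thu: 11:13–20:39 = 9 h 26 min; less 60 min break → 8 h 26 min
Fri: 08:15–13:30 = 5 h 15 min; less 75 min break → 4 h 0 min
Sat: 07:40–13:20 = 5 h 40 min
Sun: 07:22–16:19 = 8 h 57 min; less 30 min break → 8 h 27 min
Total: 7 h 17 min + 9 h 7 min + 8 h 26 min + 4 h 0 min + 5 h 40 min + 8 h 27 min = 42 h 57 min.

42 h 57 min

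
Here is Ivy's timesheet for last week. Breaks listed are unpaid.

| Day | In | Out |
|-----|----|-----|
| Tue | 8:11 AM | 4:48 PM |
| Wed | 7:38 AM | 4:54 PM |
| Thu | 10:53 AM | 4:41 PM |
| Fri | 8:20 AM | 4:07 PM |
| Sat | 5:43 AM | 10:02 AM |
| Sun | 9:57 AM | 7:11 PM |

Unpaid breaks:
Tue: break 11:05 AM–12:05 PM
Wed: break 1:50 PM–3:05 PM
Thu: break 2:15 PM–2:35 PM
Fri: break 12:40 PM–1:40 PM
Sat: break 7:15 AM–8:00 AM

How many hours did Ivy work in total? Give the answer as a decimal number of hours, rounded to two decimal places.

40.68 hours

Tue: 8:11 AM–4:48 PM = 8 h 37 min; less 60 min break → 7 h 37 min
Wed: 7:38 AM–4:54 PM = 9 h 16 min; less 75 min break → 8 h 1 min
Thu: 10:53 AM–4:41 PM = 5 h 48 min; less 20 min break → 5 h 28 min
Fri: 8:20 AM–4:07 PM = 7 h 47 min; less 60 min break → 6 h 47 min
Sat: 5:43 AM–10:02 AM = 4 h 19 min; less 45 min break → 3 h 34 min
Sun: 9:57 AM–7:11 PM = 9 h 14 min
Total: 7 h 37 min + 8 h 1 min + 5 h 28 min + 6 h 47 min + 3 h 34 min + 9 h 14 min = 40 h 41 min.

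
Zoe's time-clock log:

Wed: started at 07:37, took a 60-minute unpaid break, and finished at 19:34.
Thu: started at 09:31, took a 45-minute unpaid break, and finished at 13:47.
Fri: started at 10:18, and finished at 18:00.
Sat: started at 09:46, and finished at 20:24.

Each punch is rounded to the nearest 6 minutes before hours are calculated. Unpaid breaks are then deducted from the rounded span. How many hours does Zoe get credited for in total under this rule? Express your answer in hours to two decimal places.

Wed: in 07:37→07:36, out 19:34→19:36; 12 h 0 min − 60 min = 11 h 0 min
Thu: in 09:31→09:30, out 13:47→13:48; 4 h 18 min − 45 min = 3 h 33 min
Fri: in 10:18→10:18, out 18:00→18:00; 7 h 42 min
Sat: in 09:46→09:48, out 20:24→20:24; 10 h 36 min
Total credited: 32 h 51 min.

32.85 hours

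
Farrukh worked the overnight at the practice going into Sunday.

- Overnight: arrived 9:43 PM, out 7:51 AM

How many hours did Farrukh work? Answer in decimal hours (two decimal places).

Overnight: 9:43 PM → midnight = 2 h 17 min; midnight → 7:51 AM = 7 h 51 min; span 10 h 8 min

10.13 hours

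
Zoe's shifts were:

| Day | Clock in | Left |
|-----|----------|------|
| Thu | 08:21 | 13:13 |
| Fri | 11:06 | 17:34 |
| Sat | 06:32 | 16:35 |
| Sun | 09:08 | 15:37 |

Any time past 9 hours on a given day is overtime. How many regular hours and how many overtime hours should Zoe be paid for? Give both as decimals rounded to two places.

Thu: 08:21–13:13 = 4 h 52 min
Fri: 11:06–17:34 = 6 h 28 min
Sat: 06:32–16:35 = 10 h 3 min
Sun: 09:08–15:37 = 6 h 29 min
Thu reg 4 h 52 min / OT 0 h 0 min; Fri reg 6 h 28 min / OT 0 h 0 min; Sat reg 9 h 0 min / OT 1 h 3 min; Sun reg 6 h 29 min / OT 0 h 0 min.
Totals: regular 26 h 49 min, overtime 1 h 3 min.

Regular 26.82 hours, overtime 1.05 hours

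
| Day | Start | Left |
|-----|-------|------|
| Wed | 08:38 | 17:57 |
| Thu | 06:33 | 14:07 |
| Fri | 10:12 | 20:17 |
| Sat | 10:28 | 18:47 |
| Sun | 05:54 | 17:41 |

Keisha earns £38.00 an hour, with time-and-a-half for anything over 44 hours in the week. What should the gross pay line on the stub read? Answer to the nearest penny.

Wed: 08:38–17:57 = 9 h 19 min
Thu: 06:33–14:07 = 7 h 34 min
Fri: 10:12–20:17 = 10 h 5 min
Sat: 10:28–18:47 = 8 h 19 min
Sun: 05:54–17:41 = 11 h 47 min
Total worked: 47 h 4 min = 2824 min.
Regular 44 h 0 min = 2640 min at £38.00/h; overtime 3 h 4 min = 184 min at £57.00/h.
Pay = (2640 × £38.00 + 184 × £57.00) ÷ 60 = £1846.80.

£1846.80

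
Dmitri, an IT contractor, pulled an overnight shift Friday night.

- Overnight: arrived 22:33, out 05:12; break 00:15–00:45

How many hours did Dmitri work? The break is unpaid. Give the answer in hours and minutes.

Overnight: 22:33 → midnight = 1 h 27 min; midnight → 05:12 = 5 h 12 min; span 6 h 39 min; less 30 min break → 6 h 9 min

6 h 9 min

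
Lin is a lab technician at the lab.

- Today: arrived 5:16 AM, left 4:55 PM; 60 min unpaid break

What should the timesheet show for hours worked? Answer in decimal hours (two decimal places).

10.65 hours

Today: 5:16 AM–4:55 PM = 11 h 39 min; less 60 min break → 10 h 39 min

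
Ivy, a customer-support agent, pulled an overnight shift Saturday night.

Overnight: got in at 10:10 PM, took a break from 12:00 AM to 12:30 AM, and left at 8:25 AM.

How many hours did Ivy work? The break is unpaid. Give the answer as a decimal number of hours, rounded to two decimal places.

Overnight: 10:10 PM → midnight = 1 h 50 min; midnight → 8:25 AM = 8 h 25 min; span 10 h 15 min; less 30 min break → 9 h 45 min

9.75 hours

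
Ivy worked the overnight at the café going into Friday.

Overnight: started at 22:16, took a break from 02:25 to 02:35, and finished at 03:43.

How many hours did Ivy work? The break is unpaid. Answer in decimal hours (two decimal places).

5.28 hours

Overnight: 22:16 → midnight = 1 h 44 min; midnight → 03:43 = 3 h 43 min; span 5 h 27 min; less 10 min break → 5 h 17 min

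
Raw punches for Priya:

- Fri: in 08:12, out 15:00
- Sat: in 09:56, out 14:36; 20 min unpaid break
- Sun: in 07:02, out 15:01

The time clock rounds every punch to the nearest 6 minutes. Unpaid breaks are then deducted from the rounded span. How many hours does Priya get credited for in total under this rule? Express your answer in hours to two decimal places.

19.17 hours

Fri: in 08:12→08:12, out 15:00→15:00; 6 h 48 min
Sat: in 09:56→09:54, out 14:36→14:36; 4 h 42 min − 20 min = 4 h 22 min
Sun: in 07:02→07:00, out 15:01→15:00; 8 h 0 min
Total credited: 19 h 10 min.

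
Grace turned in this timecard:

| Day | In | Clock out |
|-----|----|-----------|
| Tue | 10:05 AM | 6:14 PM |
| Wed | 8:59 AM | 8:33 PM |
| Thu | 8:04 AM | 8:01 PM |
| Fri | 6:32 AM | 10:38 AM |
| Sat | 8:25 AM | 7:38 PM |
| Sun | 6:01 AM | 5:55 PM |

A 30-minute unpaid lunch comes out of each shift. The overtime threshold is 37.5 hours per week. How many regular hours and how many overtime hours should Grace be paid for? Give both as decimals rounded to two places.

Tue: 10:05 AM–6:14 PM = 8 h 9 min; less 30 min break → 7 h 39 min
Wed: 8:59 AM–8:33 PM = 11 h 34 min; less 30 min break → 11 h 4 min
Thu: 8:04 AM–8:01 PM = 11 h 57 min; less 30 min break → 11 h 27 min
Fri: 6:32 AM–10:38 AM = 4 h 6 min; less 30 min break → 3 h 36 min
Sat: 8:25 AM–7:38 PM = 11 h 13 min; less 30 min break → 10 h 43 min
Sun: 6:01 AM–5:55 PM = 11 h 54 min; less 30 min break → 11 h 24 min
Total worked: 55 h 53 min = 55.88 h.
Threshold 37.5 h → overtime 18 h 23 min, regular 37 h 30 min.

Regular 37.50 hours, overtime 18.38 hours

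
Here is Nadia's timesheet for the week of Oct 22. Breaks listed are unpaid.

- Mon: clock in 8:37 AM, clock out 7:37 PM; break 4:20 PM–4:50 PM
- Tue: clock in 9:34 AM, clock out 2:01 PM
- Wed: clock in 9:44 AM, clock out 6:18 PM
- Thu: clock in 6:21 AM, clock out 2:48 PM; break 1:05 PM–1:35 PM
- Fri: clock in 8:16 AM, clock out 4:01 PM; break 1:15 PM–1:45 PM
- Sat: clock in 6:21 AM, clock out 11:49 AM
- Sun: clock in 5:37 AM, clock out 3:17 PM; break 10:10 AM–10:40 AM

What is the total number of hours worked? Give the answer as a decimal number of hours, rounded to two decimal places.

53.35 hours

Mon: 8:37 AM–7:37 PM = 11 h 0 min; less 30 min break → 10 h 30 min
Tue: 9:34 AM–2:01 PM = 4 h 27 min
Wed: 9:44 AM–6:18 PM = 8 h 34 min
Thu: 6:21 AM–2:48 PM = 8 h 27 min; less 30 min break → 7 h 57 min
Fri: 8:16 AM–4:01 PM = 7 h 45 min; less 30 min break → 7 h 15 min
Sat: 6:21 AM–11:49 AM = 5 h 28 min
Sun: 5:37 AM–3:17 PM = 9 h 40 min; less 30 min break → 9 h 10 min
Total: 10 h 30 min + 4 h 27 min + 8 h 34 min + 7 h 57 min + 7 h 15 min + 5 h 28 min + 9 h 10 min = 53 h 21 min.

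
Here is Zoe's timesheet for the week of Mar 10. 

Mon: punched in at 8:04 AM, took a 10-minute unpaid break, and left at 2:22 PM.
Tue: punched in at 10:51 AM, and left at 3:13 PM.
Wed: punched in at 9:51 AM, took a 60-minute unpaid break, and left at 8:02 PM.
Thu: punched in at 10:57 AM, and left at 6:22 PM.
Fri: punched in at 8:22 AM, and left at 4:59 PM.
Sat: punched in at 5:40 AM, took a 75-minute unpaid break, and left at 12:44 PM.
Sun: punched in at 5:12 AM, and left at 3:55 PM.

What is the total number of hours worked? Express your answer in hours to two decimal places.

Mon: 8:04 AM–2:22 PM = 6 h 18 min; less 10 min break → 6 h 8 min
Tue: 10:51 AM–3:13 PM = 4 h 22 min
Wed: 9:51 AM–8:02 PM = 10 h 11 min; less 60 min break → 9 h 11 min
Thu: 10:57 AM–6:22 PM = 7 h 25 min
Fri: 8:22 AM–4:59 PM = 8 h 37 min
Sat: 5:40 AM–12:44 PM = 7 h 4 min; less 75 min break → 5 h 49 min
Sun: 5:12 AM–3:55 PM = 10 h 43 min
Total: 6 h 8 min + 4 h 22 min + 9 h 11 min + 7 h 25 min + 8 h 37 min + 5 h 49 min + 10 h 43 min = 52 h 15 min.

52.25 hours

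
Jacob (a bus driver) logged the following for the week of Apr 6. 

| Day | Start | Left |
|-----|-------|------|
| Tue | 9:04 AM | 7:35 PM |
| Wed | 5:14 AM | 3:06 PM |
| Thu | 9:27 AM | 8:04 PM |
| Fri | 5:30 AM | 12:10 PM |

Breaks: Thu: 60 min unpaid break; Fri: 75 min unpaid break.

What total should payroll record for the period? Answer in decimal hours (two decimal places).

35.42 hours

Tue: 9:04 AM–7:35 PM = 10 h 31 min
Wed: 5:14 AM–3:06 PM = 9 h 52 min
Thu: 9:27 AM–8:04 PM = 10 h 37 min; less 60 min break → 9 h 37 min
Fri: 5:30 AM–12:10 PM = 6 h 40 min; less 75 min break → 5 h 25 min
Total: 10 h 31 min + 9 h 52 min + 9 h 37 min + 5 h 25 min = 35 h 25 min.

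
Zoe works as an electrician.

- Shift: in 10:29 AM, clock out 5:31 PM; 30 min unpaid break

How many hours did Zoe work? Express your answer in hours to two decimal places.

6.53 hours

Shift: 10:29 AM–5:31 PM = 7 h 2 min; less 30 min break → 6 h 32 min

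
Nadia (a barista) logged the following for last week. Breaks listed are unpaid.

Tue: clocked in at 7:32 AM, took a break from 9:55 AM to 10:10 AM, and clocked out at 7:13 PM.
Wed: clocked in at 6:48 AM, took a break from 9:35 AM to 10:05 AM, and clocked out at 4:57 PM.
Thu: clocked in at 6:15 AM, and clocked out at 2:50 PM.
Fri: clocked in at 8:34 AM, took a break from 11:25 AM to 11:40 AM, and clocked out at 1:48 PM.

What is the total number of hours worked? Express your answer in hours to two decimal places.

Tue: 7:32 AM–7:13 PM = 11 h 41 min; less 15 min break → 11 h 26 min
Wed: 6:48 AM–4:57 PM = 10 h 9 min; less 30 min break → 9 h 39 min
Thu: 6:15 AM–2:50 PM = 8 h 35 min
Fri: 8:34 AM–1:48 PM = 5 h 14 min; less 15 min break → 4 h 59 min
Total: 11 h 26 min + 9 h 39 min + 8 h 35 min + 4 h 59 min = 34 h 39 min.

34.65 hours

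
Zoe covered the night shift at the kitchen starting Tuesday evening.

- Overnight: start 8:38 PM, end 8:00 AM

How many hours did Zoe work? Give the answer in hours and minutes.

Overnight: 8:38 PM → midnight = 3 h 22 min; midnight → 8:00 AM = 8 h 0 min; span 11 h 22 min

11 h 22 min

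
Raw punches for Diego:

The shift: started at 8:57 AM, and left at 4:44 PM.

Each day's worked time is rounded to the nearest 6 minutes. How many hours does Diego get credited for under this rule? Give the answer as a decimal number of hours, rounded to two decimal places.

7.80 hours

The shift: 8:57 AM–4:44 PM = 7 h 47 min → rounds to 7 h 48 min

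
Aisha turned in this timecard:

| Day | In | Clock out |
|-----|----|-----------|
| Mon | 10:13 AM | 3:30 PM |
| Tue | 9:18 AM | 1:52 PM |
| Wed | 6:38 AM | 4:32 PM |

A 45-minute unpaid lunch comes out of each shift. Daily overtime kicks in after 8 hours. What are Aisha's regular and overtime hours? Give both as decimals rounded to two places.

Regular 16.35 hours, overtime 1.15 hours

Mon: 10:13 AM–3:30 PM = 5 h 17 min; less 45 min break → 4 h 32 min
Tue: 9:18 AM–1:52 PM = 4 h 34 min; less 45 min break → 3 h 49 min
Wed: 6:38 AM–4:32 PM = 9 h 54 min; less 45 min break → 9 h 9 min
Mon reg 4 h 32 min / OT 0 h 0 min; Tue reg 3 h 49 min / OT 0 h 0 min; Wed reg 8 h 0 min / OT 1 h 9 min.
Totals: regular 16 h 21 min, overtime 1 h 9 min.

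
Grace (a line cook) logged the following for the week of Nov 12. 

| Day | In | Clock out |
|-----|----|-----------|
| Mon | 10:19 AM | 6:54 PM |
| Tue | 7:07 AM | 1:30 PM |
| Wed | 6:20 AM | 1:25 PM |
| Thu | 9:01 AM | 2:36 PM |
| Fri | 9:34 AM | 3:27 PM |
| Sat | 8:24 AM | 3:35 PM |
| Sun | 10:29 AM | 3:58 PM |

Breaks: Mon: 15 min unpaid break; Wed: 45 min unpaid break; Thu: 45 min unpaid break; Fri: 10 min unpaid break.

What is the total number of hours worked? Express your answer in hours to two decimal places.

Mon: 10:19 AM–6:54 PM = 8 h 35 min; less 15 min break → 8 h 20 min
Tue: 7:07 AM–1:30 PM = 6 h 23 min
Wed: 6:20 AM–1:25 PM = 7 h 5 min; less 45 min break → 6 h 20 min
Thu: 9:01 AM–2:36 PM = 5 h 35 min; less 45 min break → 4 h 50 min
Fri: 9:34 AM–3:27 PM = 5 h 53 min; less 10 min break → 5 h 43 min
Sat: 8:24 AM–3:35 PM = 7 h 11 min
Sun: 10:29 AM–3:58 PM = 5 h 29 min
Total: 8 h 20 min + 6 h 23 min + 6 h 20 min + 4 h 50 min + 5 h 43 min + 7 h 11 min + 5 h 29 min = 44 h 16 min.

44.27 hours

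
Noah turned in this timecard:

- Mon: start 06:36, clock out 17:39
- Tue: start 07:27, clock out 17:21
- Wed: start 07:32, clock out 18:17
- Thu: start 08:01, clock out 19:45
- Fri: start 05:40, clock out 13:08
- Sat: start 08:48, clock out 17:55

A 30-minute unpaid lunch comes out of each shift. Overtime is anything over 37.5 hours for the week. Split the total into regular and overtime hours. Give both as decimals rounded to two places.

Mon: 06:36–17:39 = 11 h 3 min; less 30 min break → 10 h 33 min
Tue: 07:27–17:21 = 9 h 54 min; less 30 min break → 9 h 24 min
Wed: 07:32–18:17 = 10 h 45 min; less 30 min break → 10 h 15 min
Thu: 08:01–19:45 = 11 h 44 min; less 30 min break → 11 h 14 min
Fri: 05:40–13:08 = 7 h 28 min; less 30 min break → 6 h 58 min
Sat: 08:48–17:55 = 9 h 7 min; less 30 min break → 8 h 37 min
Total worked: 57 h 1 min = 57.02 h.
Threshold 37.5 h → overtime 19 h 31 min, regular 37 h 30 min.

Regular 37.50 hours, overtime 19.52 hours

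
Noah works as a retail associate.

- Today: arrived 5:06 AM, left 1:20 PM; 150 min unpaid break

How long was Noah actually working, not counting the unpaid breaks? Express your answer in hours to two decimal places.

5.73 hours

Today: 5:06 AM–1:20 PM = 8 h 14 min; less 150 min break → 5 h 44 min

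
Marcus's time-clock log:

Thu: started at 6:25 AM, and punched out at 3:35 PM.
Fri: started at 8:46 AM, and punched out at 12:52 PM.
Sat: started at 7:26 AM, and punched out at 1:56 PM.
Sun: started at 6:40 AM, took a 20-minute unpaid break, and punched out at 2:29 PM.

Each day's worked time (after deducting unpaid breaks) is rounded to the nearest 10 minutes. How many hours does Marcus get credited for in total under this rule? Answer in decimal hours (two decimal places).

27.33 hours

Thu: 6:25 AM–3:35 PM = 9 h 10 min → rounds to 9 h 10 min
Fri: 8:46 AM–12:52 PM = 4 h 6 min → rounds to 4 h 10 min
Sat: 7:26 AM–1:56 PM = 6 h 30 min → rounds to 6 h 30 min
Sun: 6:40 AM–2:29 PM = 7 h 49 min − 20 min = 7 h 29 min → rounds to 7 h 30 min
Total credited: 27 h 20 min.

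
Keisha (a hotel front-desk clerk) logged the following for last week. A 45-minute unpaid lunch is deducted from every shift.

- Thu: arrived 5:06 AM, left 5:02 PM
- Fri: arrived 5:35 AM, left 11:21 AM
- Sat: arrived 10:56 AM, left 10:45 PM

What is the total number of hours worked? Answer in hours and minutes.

27 h 16 min

Thu: 5:06 AM–5:02 PM = 11 h 56 min; less 45 min break → 11 h 11 min
Fri: 5:35 AM–11:21 AM = 5 h 46 min; less 45 min break → 5 h 1 min
Sat: 10:56 AM–10:45 PM = 11 h 49 min; less 45 min break → 11 h 4 min
Total: 11 h 11 min + 5 h 1 min + 11 h 4 min = 27 h 16 min.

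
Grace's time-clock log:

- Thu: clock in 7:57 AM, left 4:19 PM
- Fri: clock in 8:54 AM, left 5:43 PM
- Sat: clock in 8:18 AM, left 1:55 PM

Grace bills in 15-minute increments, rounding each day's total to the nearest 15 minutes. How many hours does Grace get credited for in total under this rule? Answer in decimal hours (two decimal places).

Thu: 7:57 AM–4:19 PM = 8 h 22 min → rounds to 8 h 15 min
Fri: 8:54 AM–5:43 PM = 8 h 49 min → rounds to 8 h 45 min
Sat: 8:18 AM–1:55 PM = 5 h 37 min → rounds to 5 h 30 min
Total credited: 22 h 30 min.

22.50 hours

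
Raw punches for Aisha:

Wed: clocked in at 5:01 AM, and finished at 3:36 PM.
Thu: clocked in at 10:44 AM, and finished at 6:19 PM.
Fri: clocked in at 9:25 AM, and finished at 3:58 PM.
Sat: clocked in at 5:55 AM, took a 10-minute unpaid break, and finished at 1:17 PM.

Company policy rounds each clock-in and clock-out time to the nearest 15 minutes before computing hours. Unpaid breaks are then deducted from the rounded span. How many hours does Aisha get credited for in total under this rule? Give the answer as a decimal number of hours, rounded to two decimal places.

Wed: in 5:01 AM→5:00 AM, out 3:36 PM→3:30 PM; 10 h 30 min
Thu: in 10:44 AM→10:45 AM, out 6:19 PM→6:15 PM; 7 h 30 min
Fri: in 9:25 AM→9:30 AM, out 3:58 PM→4:00 PM; 6 h 30 min
Sat: in 5:55 AM→6:00 AM, out 1:17 PM→1:15 PM; 7 h 15 min − 10 min = 7 h 5 min
Total credited: 31 h 35 min.

31.58 hours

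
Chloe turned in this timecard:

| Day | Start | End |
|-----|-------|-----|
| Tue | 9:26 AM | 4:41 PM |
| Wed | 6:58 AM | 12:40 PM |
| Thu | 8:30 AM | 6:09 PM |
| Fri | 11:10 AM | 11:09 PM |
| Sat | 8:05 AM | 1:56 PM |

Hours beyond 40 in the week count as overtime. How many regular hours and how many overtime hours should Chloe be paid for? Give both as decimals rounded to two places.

Regular 40.00 hours, overtime 0.43 hours

Tue: 9:26 AM–4:41 PM = 7 h 15 min
Wed: 6:58 AM–12:40 PM = 5 h 42 min
Thu: 8:30 AM–6:09 PM = 9 h 39 min
Fri: 11:10 AM–11:09 PM = 11 h 59 min
Sat: 8:05 AM–1:56 PM = 5 h 51 min
Total worked: 40 h 26 min = 40.43 h.
Threshold 40 h → overtime 0 h 26 min, regular 40 h 0 min.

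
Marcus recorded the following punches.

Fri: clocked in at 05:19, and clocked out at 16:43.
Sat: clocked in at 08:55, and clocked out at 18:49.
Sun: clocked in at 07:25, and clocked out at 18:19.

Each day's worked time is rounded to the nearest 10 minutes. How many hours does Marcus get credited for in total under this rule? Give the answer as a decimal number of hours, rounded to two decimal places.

32.00 hours

Fri: 05:19–16:43 = 11 h 24 min → rounds to 11 h 20 min
Sat: 08:55–18:49 = 9 h 54 min → rounds to 9 h 50 min
Sun: 07:25–18:19 = 10 h 54 min → rounds to 10 h 50 min
Total credited: 32 h 0 min.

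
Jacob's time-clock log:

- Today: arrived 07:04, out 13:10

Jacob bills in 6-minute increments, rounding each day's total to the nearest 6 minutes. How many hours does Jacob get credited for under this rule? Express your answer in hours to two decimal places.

Today: 07:04–13:10 = 6 h 6 min → rounds to 6 h 6 min

6.10 hours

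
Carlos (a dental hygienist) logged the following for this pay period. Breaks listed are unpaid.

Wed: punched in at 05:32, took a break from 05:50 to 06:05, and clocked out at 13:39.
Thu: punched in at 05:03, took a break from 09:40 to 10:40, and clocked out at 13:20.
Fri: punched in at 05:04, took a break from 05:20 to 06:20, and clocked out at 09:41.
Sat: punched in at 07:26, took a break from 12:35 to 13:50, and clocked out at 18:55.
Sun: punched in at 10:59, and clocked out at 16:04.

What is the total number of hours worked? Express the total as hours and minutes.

Wed: 05:32–13:39 = 8 h 7 min; less 15 min break → 7 h 52 min
Thu: 05:03–13:20 = 8 h 17 min; less 60 min break → 7 h 17 min
Fri: 05:04–09:41 = 4 h 37 min; less 60 min break → 3 h 37 min
Sat: 07:26–18:55 = 11 h 29 min; less 75 min break → 10 h 14 min
Sun: 10:59–16:04 = 5 h 5 min
Total: 7 h 52 min + 7 h 17 min + 3 h 37 min + 10 h 14 min + 5 h 5 min = 34 h 5 min.

34 h 5 min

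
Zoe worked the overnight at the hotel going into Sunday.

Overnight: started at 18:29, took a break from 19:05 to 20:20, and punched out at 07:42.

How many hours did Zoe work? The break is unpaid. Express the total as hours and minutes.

Overnight: 18:29 → midnight = 5 h 31 min; midnight → 07:42 = 7 h 42 min; span 13 h 13 min; less 75 min break → 11 h 58 min

11 h 58 min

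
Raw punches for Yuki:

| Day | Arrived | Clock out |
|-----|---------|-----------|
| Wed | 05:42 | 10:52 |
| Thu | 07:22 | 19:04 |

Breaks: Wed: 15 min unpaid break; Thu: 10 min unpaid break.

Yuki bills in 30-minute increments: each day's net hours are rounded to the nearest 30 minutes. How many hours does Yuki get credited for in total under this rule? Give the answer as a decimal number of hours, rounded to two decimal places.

16.50 hours

Wed: 05:42–10:52 = 5 h 10 min − 15 min = 4 h 55 min → rounds to 5 h 0 min
Thu: 07:22–19:04 = 11 h 42 min − 10 min = 11 h 32 min → rounds to 11 h 30 min
Total credited: 16 h 30 min.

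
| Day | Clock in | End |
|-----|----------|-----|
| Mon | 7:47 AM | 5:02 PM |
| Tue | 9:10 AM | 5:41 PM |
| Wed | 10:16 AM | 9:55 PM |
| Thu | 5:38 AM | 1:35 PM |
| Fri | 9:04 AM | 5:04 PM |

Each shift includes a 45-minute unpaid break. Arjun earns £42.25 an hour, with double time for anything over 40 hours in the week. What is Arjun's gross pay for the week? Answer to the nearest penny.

£1826.61

Mon: 7:47 AM–5:02 PM = 9 h 15 min; less 45 min break → 8 h 30 min
Tue: 9:10 AM–5:41 PM = 8 h 31 min; less 45 min break → 7 h 46 min
Wed: 10:16 AM–9:55 PM = 11 h 39 min; less 45 min break → 10 h 54 min
Thu: 5:38 AM–1:35 PM = 7 h 57 min; less 45 min break → 7 h 12 min
Fri: 9:04 AM–5:04 PM = 8 h 0 min; less 45 min break → 7 h 15 min
Total worked: 41 h 37 min = 2497 min.
Regular 40 h 0 min = 2400 min at £42.25/h; overtime 1 h 37 min = 97 min at £84.50/h.
Pay = (2400 × £42.25 + 97 × £84.50) ÷ 60 = £1826.61.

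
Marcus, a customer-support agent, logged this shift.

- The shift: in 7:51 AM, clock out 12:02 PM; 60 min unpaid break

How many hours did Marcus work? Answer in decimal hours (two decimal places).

The shift: 7:51 AM–12:02 PM = 4 h 11 min; less 60 min break → 3 h 11 min

3.18 hours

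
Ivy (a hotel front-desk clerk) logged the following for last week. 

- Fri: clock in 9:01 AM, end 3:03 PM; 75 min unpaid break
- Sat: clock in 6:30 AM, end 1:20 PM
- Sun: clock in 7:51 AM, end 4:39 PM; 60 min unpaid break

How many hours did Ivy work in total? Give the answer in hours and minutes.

Fri: 9:01 AM–3:03 PM = 6 h 2 min; less 75 min break → 4 h 47 min
Sat: 6:30 AM–1:20 PM = 6 h 50 min
Sun: 7:51 AM–4:39 PM = 8 h 48 min; less 60 min break → 7 h 48 min
Total: 4 h 47 min + 6 h 50 min + 7 h 48 min = 19 h 25 min.

19 h 25 min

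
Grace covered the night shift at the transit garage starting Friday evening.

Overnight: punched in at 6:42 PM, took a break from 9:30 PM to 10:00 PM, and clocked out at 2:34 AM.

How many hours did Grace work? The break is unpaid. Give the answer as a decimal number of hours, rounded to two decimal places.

Overnight: 6:42 PM → midnight = 5 h 18 min; midnight → 2:34 AM = 2 h 34 min; span 7 h 52 min; less 30 min break → 7 h 22 min

7.37 hours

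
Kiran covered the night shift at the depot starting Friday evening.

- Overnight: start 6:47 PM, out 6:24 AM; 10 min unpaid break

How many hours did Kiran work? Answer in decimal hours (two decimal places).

Overnight: 6:47 PM → midnight = 5 h 13 min; midnight → 6:24 AM = 6 h 24 min; span 11 h 37 min; less 10 min break → 11 h 27 min

11.45 hours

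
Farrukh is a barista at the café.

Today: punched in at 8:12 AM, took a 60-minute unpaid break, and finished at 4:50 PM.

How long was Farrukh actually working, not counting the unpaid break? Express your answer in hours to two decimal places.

7.63 hours

Today: 8:12 AM–4:50 PM = 8 h 38 min; less 60 min break → 7 h 38 min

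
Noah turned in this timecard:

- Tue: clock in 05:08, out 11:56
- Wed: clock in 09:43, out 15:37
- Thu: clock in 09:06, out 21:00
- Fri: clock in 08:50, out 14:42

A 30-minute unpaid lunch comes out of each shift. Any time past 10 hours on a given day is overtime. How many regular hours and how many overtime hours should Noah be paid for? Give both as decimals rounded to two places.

Tue: 05:08–11:56 = 6 h 48 min; less 30 min break → 6 h 18 min
Wed: 09:43–15:37 = 5 h 54 min; less 30 min break → 5 h 24 min
Thu: 09:06–21:00 = 11 h 54 min; less 30 min break → 11 h 24 min
Fri: 08:50–14:42 = 5 h 52 min; less 30 min break → 5 h 22 min
Tue reg 6 h 18 min / OT 0 h 0 min; Wed reg 5 h 24 min / OT 0 h 0 min; Thu reg 10 h 0 min / OT 1 h 24 min; Fri reg 5 h 22 min / OT 0 h 0 min.
Totals: regular 27 h 4 min, overtime 1 h 24 min.

Regular 27.07 hours, overtime 1.40 hours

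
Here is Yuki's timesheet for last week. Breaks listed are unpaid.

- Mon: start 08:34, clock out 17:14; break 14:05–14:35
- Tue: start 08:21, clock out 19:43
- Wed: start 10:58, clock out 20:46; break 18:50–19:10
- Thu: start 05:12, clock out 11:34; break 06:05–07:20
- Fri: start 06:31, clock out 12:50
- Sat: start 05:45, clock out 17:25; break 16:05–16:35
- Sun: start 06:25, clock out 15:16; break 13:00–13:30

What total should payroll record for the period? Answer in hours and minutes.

59 h 57 min

Mon: 08:34–17:14 = 8 h 40 min; less 30 min break → 8 h 10 min
Tue: 08:21–19:43 = 11 h 22 min
Wed: 10:58–20:46 = 9 h 48 min; less 20 min break → 9 h 28 min
Thu: 05:12–11:34 = 6 h 22 min; less 75 min break → 5 h 7 min
Fri: 06:31–12:50 = 6 h 19 min
Sat: 05:45–17:25 = 11 h 40 min; less 30 min break → 11 h 10 min
Sun: 06:25–15:16 = 8 h 51 min; less 30 min break → 8 h 21 min
Total: 8 h 10 min + 11 h 22 min + 9 h 28 min + 5 h 7 min + 6 h 19 min + 11 h 10 min + 8 h 21 min = 59 h 57 min.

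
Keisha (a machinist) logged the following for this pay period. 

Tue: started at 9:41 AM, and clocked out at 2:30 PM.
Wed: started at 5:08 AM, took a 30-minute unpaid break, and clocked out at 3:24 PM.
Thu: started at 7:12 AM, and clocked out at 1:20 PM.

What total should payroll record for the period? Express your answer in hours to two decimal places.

Tue: 9:41 AM–2:30 PM = 4 h 49 min
Wed: 5:08 AM–3:24 PM = 10 h 16 min; less 30 min break → 9 h 46 min
Thu: 7:12 AM–1:20 PM = 6 h 8 min
Total: 4 h 49 min + 9 h 46 min + 6 h 8 min = 20 h 43 min.

20.72 hours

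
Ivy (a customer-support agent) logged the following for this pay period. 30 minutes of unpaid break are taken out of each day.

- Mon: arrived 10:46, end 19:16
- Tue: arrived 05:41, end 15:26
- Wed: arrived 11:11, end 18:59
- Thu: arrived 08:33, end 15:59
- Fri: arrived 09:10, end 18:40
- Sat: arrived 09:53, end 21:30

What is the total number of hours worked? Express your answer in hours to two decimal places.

Mon: 10:46–19:16 = 8 h 30 min; less 30 min break → 8 h 0 min
Tue: 05:41–15:26 = 9 h 45 min; less 30 min break → 9 h 15 min
Wed: 11:11–18:59 = 7 h 48 min; less 30 min break → 7 h 18 min
Thu: 08:33–15:59 = 7 h 26 min; less 30 min break → 6 h 56 min
Fri: 09:10–18:40 = 9 h 30 min; less 30 min break → 9 h 0 min
Sat: 09:53–21:30 = 11 h 37 min; less 30 min break → 11 h 7 min
Total: 8 h 0 min + 9 h 15 min + 7 h 18 min + 6 h 56 min + 9 h 0 min + 11 h 7 min = 51 h 36 min.

51.60 hours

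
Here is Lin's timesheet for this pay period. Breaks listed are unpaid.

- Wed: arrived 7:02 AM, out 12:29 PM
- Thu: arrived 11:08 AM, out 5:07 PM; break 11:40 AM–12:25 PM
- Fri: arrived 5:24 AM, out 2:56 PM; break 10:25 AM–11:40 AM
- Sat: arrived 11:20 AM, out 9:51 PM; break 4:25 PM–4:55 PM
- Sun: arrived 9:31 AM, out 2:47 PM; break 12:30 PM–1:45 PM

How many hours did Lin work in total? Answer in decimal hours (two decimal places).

Wed: 7:02 AM–12:29 PM = 5 h 27 min
Thu: 11:08 AM–5:07 PM = 5 h 59 min; less 45 min break → 5 h 14 min
Fri: 5:24 AM–2:56 PM = 9 h 32 min; less 75 min break → 8 h 17 min
Sat: 11:20 AM–9:51 PM = 10 h 31 min; less 30 min break → 10 h 1 min
Sun: 9:31 AM–2:47 PM = 5 h 16 min; less 75 min break → 4 h 1 min
Total: 5 h 27 min + 5 h 14 min + 8 h 17 min + 10 h 1 min + 4 h 1 min = 33 h 0 min.

33.00 hours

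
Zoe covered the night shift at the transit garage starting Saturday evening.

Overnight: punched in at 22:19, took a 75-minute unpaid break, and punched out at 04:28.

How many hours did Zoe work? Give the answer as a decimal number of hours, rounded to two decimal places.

Overnight: 22:19 → midnight = 1 h 41 min; midnight → 04:28 = 4 h 28 min; span 6 h 9 min; less 75 min break → 4 h 54 min

4.90 hours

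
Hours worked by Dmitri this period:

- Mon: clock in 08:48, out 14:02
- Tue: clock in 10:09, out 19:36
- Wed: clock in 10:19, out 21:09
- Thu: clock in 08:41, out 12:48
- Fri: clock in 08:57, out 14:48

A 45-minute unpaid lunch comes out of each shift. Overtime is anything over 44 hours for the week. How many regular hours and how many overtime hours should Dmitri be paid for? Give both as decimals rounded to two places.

Mon: 08:48–14:02 = 5 h 14 min; less 45 min break → 4 h 29 min
Tue: 10:09–19:36 = 9 h 27 min; less 45 min break → 8 h 42 min
Wed: 10:19–21:09 = 10 h 50 min; less 45 min break → 10 h 5 min
Thu: 08:41–12:48 = 4 h 7 min; less 45 min break → 3 h 22 min
Fri: 08:57–14:48 = 5 h 51 min; less 45 min break → 5 h 6 min
Total worked: 31 h 44 min = 31.73 h.
Threshold 44 h → overtime 0 h 0 min, regular 31 h 44 min.

Regular 31.73 hours, overtime 0.00 hours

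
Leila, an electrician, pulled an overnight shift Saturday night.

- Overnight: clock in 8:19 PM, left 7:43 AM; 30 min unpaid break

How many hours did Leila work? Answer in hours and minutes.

10 h 54 min

Overnight: 8:19 PM → midnight = 3 h 41 min; midnight → 7:43 AM = 7 h 43 min; span 11 h 24 min; less 30 min break → 10 h 54 min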